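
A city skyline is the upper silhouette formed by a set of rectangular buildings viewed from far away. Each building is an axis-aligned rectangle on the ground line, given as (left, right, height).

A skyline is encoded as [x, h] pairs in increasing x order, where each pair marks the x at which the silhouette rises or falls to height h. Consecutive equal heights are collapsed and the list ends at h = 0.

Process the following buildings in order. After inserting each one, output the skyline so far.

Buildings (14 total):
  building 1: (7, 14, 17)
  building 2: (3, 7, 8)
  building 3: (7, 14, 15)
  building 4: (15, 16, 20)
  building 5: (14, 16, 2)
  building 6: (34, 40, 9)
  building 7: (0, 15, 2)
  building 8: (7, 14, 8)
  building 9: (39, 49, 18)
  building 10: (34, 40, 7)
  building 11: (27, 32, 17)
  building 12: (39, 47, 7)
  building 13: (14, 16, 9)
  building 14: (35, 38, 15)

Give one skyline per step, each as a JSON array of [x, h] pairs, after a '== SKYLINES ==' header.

== SKYLINES ==
[[7,17],[14,0]]
[[3,8],[7,17],[14,0]]
[[3,8],[7,17],[14,0]]
[[3,8],[7,17],[14,0],[15,20],[16,0]]
[[3,8],[7,17],[14,2],[15,20],[16,0]]
[[3,8],[7,17],[14,2],[15,20],[16,0],[34,9],[40,0]]
[[0,2],[3,8],[7,17],[14,2],[15,20],[16,0],[34,9],[40,0]]
[[0,2],[3,8],[7,17],[14,2],[15,20],[16,0],[34,9],[40,0]]
[[0,2],[3,8],[7,17],[14,2],[15,20],[16,0],[34,9],[39,18],[49,0]]
[[0,2],[3,8],[7,17],[14,2],[15,20],[16,0],[34,9],[39,18],[49,0]]
[[0,2],[3,8],[7,17],[14,2],[15,20],[16,0],[27,17],[32,0],[34,9],[39,18],[49,0]]
[[0,2],[3,8],[7,17],[14,2],[15,20],[16,0],[27,17],[32,0],[34,9],[39,18],[49,0]]
[[0,2],[3,8],[7,17],[14,9],[15,20],[16,0],[27,17],[32,0],[34,9],[39,18],[49,0]]
[[0,2],[3,8],[7,17],[14,9],[15,20],[16,0],[27,17],[32,0],[34,9],[35,15],[38,9],[39,18],[49,0]]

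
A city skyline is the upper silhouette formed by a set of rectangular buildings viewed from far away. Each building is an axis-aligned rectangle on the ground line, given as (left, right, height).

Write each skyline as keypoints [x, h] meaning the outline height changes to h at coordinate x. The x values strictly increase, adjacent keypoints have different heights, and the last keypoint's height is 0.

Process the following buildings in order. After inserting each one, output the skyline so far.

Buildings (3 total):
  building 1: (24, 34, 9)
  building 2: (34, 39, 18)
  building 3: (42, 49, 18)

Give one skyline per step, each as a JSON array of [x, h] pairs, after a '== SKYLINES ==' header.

== SKYLINES ==
[[24,9],[34,0]]
[[24,9],[34,18],[39,0]]
[[24,9],[34,18],[39,0],[42,18],[49,0]]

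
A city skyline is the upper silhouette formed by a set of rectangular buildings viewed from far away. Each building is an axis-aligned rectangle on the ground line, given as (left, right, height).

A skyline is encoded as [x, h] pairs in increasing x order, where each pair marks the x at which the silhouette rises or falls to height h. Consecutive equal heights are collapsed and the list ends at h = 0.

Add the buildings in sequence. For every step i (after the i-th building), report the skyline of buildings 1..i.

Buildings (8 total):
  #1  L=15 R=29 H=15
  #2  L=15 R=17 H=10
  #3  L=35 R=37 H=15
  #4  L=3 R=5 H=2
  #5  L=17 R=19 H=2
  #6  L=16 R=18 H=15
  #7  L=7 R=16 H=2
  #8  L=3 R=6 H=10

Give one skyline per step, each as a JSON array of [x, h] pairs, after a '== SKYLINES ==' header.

== SKYLINES ==
[[15,15],[29,0]]
[[15,15],[29,0]]
[[15,15],[29,0],[35,15],[37,0]]
[[3,2],[5,0],[15,15],[29,0],[35,15],[37,0]]
[[3,2],[5,0],[15,15],[29,0],[35,15],[37,0]]
[[3,2],[5,0],[15,15],[29,0],[35,15],[37,0]]
[[3,2],[5,0],[7,2],[15,15],[29,0],[35,15],[37,0]]
[[3,10],[6,0],[7,2],[15,15],[29,0],[35,15],[37,0]]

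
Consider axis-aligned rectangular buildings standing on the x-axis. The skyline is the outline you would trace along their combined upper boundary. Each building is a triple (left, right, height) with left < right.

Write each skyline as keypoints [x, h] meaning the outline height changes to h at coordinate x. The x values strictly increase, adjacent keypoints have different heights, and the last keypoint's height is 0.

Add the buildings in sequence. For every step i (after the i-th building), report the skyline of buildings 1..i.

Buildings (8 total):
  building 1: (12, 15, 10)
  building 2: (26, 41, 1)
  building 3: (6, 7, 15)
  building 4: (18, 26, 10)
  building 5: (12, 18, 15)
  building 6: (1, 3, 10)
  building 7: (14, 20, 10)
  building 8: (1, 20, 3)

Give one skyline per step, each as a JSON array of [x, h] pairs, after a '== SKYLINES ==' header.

== SKYLINES ==
[[12,10],[15,0]]
[[12,10],[15,0],[26,1],[41,0]]
[[6,15],[7,0],[12,10],[15,0],[26,1],[41,0]]
[[6,15],[7,0],[12,10],[15,0],[18,10],[26,1],[41,0]]
[[6,15],[7,0],[12,15],[18,10],[26,1],[41,0]]
[[1,10],[3,0],[6,15],[7,0],[12,15],[18,10],[26,1],[41,0]]
[[1,10],[3,0],[6,15],[7,0],[12,15],[18,10],[26,1],[41,0]]
[[1,10],[3,3],[6,15],[7,3],[12,15],[18,10],[26,1],[41,0]]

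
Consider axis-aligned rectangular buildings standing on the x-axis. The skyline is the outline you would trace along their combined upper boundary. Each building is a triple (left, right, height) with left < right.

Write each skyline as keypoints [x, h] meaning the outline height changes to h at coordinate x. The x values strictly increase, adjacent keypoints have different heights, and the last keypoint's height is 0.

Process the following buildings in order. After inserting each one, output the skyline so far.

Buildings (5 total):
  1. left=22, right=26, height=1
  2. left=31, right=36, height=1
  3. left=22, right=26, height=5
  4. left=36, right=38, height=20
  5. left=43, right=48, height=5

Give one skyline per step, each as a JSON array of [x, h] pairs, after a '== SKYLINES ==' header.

== SKYLINES ==
[[22,1],[26,0]]
[[22,1],[26,0],[31,1],[36,0]]
[[22,5],[26,0],[31,1],[36,0]]
[[22,5],[26,0],[31,1],[36,20],[38,0]]
[[22,5],[26,0],[31,1],[36,20],[38,0],[43,5],[48,0]]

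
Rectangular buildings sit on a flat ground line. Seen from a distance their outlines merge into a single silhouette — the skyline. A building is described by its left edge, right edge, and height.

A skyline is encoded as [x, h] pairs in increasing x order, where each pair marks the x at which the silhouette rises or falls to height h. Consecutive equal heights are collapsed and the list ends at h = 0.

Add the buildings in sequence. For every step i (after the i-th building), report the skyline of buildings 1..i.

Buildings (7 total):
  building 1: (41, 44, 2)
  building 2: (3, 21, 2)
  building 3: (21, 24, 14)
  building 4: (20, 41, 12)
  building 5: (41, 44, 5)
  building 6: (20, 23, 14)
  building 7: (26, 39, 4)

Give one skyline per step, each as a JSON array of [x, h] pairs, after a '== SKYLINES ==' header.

== SKYLINES ==
[[41,2],[44,0]]
[[3,2],[21,0],[41,2],[44,0]]
[[3,2],[21,14],[24,0],[41,2],[44,0]]
[[3,2],[20,12],[21,14],[24,12],[41,2],[44,0]]
[[3,2],[20,12],[21,14],[24,12],[41,5],[44,0]]
[[3,2],[20,14],[24,12],[41,5],[44,0]]
[[3,2],[20,14],[24,12],[41,5],[44,0]]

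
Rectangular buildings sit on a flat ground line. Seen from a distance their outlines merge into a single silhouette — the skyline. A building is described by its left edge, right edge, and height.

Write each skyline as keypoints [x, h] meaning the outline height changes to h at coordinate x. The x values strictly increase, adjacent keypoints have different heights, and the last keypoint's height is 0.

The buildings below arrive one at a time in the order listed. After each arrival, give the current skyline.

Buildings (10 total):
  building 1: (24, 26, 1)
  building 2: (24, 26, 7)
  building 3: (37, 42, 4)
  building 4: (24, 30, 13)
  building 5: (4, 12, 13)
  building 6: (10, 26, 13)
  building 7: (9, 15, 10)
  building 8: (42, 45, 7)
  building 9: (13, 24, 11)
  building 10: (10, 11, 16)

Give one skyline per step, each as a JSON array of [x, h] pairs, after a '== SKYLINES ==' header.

== SKYLINES ==
[[24,1],[26,0]]
[[24,7],[26,0]]
[[24,7],[26,0],[37,4],[42,0]]
[[24,13],[30,0],[37,4],[42,0]]
[[4,13],[12,0],[24,13],[30,0],[37,4],[42,0]]
[[4,13],[30,0],[37,4],[42,0]]
[[4,13],[30,0],[37,4],[42,0]]
[[4,13],[30,0],[37,4],[42,7],[45,0]]
[[4,13],[30,0],[37,4],[42,7],[45,0]]
[[4,13],[10,16],[11,13],[30,0],[37,4],[42,7],[45,0]]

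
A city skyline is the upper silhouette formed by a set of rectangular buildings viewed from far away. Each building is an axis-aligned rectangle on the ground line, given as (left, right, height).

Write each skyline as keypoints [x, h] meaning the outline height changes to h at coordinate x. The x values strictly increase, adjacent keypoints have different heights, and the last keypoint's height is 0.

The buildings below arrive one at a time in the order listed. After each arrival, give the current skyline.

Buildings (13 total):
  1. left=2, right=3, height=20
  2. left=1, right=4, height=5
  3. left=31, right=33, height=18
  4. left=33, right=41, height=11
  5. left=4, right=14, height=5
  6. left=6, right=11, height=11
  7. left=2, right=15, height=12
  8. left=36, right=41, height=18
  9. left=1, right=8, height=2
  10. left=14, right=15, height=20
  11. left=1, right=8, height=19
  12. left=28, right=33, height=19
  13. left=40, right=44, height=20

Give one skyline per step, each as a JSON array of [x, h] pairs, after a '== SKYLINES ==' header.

== SKYLINES ==
[[2,20],[3,0]]
[[1,5],[2,20],[3,5],[4,0]]
[[1,5],[2,20],[3,5],[4,0],[31,18],[33,0]]
[[1,5],[2,20],[3,5],[4,0],[31,18],[33,11],[41,0]]
[[1,5],[2,20],[3,5],[14,0],[31,18],[33,11],[41,0]]
[[1,5],[2,20],[3,5],[6,11],[11,5],[14,0],[31,18],[33,11],[41,0]]
[[1,5],[2,20],[3,12],[15,0],[31,18],[33,11],[41,0]]
[[1,5],[2,20],[3,12],[15,0],[31,18],[33,11],[36,18],[41,0]]
[[1,5],[2,20],[3,12],[15,0],[31,18],[33,11],[36,18],[41,0]]
[[1,5],[2,20],[3,12],[14,20],[15,0],[31,18],[33,11],[36,18],[41,0]]
[[1,19],[2,20],[3,19],[8,12],[14,20],[15,0],[31,18],[33,11],[36,18],[41,0]]
[[1,19],[2,20],[3,19],[8,12],[14,20],[15,0],[28,19],[33,11],[36,18],[41,0]]
[[1,19],[2,20],[3,19],[8,12],[14,20],[15,0],[28,19],[33,11],[36,18],[40,20],[44,0]]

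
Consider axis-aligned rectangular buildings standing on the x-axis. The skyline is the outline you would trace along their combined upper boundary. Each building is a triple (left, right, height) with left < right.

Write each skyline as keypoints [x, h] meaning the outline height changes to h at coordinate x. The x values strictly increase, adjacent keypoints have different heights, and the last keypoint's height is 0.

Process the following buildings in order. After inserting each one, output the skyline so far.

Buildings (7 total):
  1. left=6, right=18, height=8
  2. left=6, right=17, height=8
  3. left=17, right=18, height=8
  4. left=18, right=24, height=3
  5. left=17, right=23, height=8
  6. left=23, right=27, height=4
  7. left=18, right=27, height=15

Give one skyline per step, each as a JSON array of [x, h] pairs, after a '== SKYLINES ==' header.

== SKYLINES ==
[[6,8],[18,0]]
[[6,8],[18,0]]
[[6,8],[18,0]]
[[6,8],[18,3],[24,0]]
[[6,8],[23,3],[24,0]]
[[6,8],[23,4],[27,0]]
[[6,8],[18,15],[27,0]]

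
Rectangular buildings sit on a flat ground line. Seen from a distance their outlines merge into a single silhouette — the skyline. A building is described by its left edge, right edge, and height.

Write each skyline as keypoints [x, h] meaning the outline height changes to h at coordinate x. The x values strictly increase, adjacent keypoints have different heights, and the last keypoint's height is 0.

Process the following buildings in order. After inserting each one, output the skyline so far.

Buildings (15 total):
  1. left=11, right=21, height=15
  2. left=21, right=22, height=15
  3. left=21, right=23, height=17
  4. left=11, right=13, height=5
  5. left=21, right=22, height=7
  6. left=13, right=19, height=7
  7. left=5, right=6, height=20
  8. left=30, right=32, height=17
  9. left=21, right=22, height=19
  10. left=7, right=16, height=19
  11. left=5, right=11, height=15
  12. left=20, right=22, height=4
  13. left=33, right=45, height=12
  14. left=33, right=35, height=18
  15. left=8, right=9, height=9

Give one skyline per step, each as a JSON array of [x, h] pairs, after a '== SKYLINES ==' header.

== SKYLINES ==
[[11,15],[21,0]]
[[11,15],[22,0]]
[[11,15],[21,17],[23,0]]
[[11,15],[21,17],[23,0]]
[[11,15],[21,17],[23,0]]
[[11,15],[21,17],[23,0]]
[[5,20],[6,0],[11,15],[21,17],[23,0]]
[[5,20],[6,0],[11,15],[21,17],[23,0],[30,17],[32,0]]
[[5,20],[6,0],[11,15],[21,19],[22,17],[23,0],[30,17],[32,0]]
[[5,20],[6,0],[7,19],[16,15],[21,19],[22,17],[23,0],[30,17],[32,0]]
[[5,20],[6,15],[7,19],[16,15],[21,19],[22,17],[23,0],[30,17],[32,0]]
[[5,20],[6,15],[7,19],[16,15],[21,19],[22,17],[23,0],[30,17],[32,0]]
[[5,20],[6,15],[7,19],[16,15],[21,19],[22,17],[23,0],[30,17],[32,0],[33,12],[45,0]]
[[5,20],[6,15],[7,19],[16,15],[21,19],[22,17],[23,0],[30,17],[32,0],[33,18],[35,12],[45,0]]
[[5,20],[6,15],[7,19],[16,15],[21,19],[22,17],[23,0],[30,17],[32,0],[33,18],[35,12],[45,0]]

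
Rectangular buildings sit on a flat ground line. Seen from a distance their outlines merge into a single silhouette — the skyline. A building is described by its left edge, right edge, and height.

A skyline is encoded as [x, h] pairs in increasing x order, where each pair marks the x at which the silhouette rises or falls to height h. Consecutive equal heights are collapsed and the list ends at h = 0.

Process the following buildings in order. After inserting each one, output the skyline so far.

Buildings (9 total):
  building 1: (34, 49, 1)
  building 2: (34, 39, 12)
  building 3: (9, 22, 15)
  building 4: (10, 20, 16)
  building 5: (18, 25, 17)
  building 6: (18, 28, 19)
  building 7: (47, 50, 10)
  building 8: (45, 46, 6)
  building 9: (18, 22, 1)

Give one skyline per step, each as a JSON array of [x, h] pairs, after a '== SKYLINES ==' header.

== SKYLINES ==
[[34,1],[49,0]]
[[34,12],[39,1],[49,0]]
[[9,15],[22,0],[34,12],[39,1],[49,0]]
[[9,15],[10,16],[20,15],[22,0],[34,12],[39,1],[49,0]]
[[9,15],[10,16],[18,17],[25,0],[34,12],[39,1],[49,0]]
[[9,15],[10,16],[18,19],[28,0],[34,12],[39,1],[49,0]]
[[9,15],[10,16],[18,19],[28,0],[34,12],[39,1],[47,10],[50,0]]
[[9,15],[10,16],[18,19],[28,0],[34,12],[39,1],[45,6],[46,1],[47,10],[50,0]]
[[9,15],[10,16],[18,19],[28,0],[34,12],[39,1],[45,6],[46,1],[47,10],[50,0]]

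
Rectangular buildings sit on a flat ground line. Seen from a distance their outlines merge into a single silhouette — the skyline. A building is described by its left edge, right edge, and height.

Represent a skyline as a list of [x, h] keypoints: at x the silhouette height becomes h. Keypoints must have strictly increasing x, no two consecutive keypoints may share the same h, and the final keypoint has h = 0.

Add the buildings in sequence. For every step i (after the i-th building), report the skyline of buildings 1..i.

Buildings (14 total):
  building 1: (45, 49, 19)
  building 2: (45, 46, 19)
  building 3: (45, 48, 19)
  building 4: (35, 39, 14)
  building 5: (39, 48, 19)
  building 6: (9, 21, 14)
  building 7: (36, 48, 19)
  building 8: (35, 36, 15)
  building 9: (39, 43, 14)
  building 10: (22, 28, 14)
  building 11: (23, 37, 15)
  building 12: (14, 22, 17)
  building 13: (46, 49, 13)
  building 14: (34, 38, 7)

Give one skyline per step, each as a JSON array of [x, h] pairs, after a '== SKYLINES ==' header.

== SKYLINES ==
[[45,19],[49,0]]
[[45,19],[49,0]]
[[45,19],[49,0]]
[[35,14],[39,0],[45,19],[49,0]]
[[35,14],[39,19],[49,0]]
[[9,14],[21,0],[35,14],[39,19],[49,0]]
[[9,14],[21,0],[35,14],[36,19],[49,0]]
[[9,14],[21,0],[35,15],[36,19],[49,0]]
[[9,14],[21,0],[35,15],[36,19],[49,0]]
[[9,14],[21,0],[22,14],[28,0],[35,15],[36,19],[49,0]]
[[9,14],[21,0],[22,14],[23,15],[36,19],[49,0]]
[[9,14],[14,17],[22,14],[23,15],[36,19],[49,0]]
[[9,14],[14,17],[22,14],[23,15],[36,19],[49,0]]
[[9,14],[14,17],[22,14],[23,15],[36,19],[49,0]]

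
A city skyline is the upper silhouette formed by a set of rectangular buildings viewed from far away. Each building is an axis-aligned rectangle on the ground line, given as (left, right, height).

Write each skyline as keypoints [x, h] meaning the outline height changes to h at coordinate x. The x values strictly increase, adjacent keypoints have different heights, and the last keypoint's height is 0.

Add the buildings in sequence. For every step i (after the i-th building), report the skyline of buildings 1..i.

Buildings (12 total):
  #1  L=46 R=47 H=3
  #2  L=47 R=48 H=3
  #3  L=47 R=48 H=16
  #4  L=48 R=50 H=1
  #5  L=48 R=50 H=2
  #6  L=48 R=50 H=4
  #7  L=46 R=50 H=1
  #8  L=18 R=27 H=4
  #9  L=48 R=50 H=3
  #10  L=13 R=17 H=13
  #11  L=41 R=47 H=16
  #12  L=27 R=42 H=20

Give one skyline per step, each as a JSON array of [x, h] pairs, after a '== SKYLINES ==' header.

== SKYLINES ==
[[46,3],[47,0]]
[[46,3],[48,0]]
[[46,3],[47,16],[48,0]]
[[46,3],[47,16],[48,1],[50,0]]
[[46,3],[47,16],[48,2],[50,0]]
[[46,3],[47,16],[48,4],[50,0]]
[[46,3],[47,16],[48,4],[50,0]]
[[18,4],[27,0],[46,3],[47,16],[48,4],[50,0]]
[[18,4],[27,0],[46,3],[47,16],[48,4],[50,0]]
[[13,13],[17,0],[18,4],[27,0],[46,3],[47,16],[48,4],[50,0]]
[[13,13],[17,0],[18,4],[27,0],[41,16],[48,4],[50,0]]
[[13,13],[17,0],[18,4],[27,20],[42,16],[48,4],[50,0]]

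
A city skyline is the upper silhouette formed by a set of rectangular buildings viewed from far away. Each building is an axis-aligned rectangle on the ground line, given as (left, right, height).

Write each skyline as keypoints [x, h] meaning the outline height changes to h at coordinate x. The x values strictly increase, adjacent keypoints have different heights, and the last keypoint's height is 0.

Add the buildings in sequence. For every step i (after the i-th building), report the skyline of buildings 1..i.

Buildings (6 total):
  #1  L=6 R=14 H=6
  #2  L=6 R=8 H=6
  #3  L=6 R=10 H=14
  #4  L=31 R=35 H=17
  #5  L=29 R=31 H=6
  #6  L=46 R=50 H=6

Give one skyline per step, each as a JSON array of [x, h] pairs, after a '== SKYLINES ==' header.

== SKYLINES ==
[[6,6],[14,0]]
[[6,6],[14,0]]
[[6,14],[10,6],[14,0]]
[[6,14],[10,6],[14,0],[31,17],[35,0]]
[[6,14],[10,6],[14,0],[29,6],[31,17],[35,0]]
[[6,14],[10,6],[14,0],[29,6],[31,17],[35,0],[46,6],[50,0]]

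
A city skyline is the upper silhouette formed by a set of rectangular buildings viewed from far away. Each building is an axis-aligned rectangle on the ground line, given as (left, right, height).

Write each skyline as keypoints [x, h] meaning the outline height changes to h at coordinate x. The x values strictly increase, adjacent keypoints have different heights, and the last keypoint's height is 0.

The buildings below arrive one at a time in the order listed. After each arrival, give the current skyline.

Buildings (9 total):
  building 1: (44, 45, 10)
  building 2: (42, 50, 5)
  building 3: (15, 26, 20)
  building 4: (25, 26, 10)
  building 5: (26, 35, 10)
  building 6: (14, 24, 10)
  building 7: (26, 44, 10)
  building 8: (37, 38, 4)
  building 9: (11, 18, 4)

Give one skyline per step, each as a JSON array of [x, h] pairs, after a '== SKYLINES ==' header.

== SKYLINES ==
[[44,10],[45,0]]
[[42,5],[44,10],[45,5],[50,0]]
[[15,20],[26,0],[42,5],[44,10],[45,5],[50,0]]
[[15,20],[26,0],[42,5],[44,10],[45,5],[50,0]]
[[15,20],[26,10],[35,0],[42,5],[44,10],[45,5],[50,0]]
[[14,10],[15,20],[26,10],[35,0],[42,5],[44,10],[45,5],[50,0]]
[[14,10],[15,20],[26,10],[45,5],[50,0]]
[[14,10],[15,20],[26,10],[45,5],[50,0]]
[[11,4],[14,10],[15,20],[26,10],[45,5],[50,0]]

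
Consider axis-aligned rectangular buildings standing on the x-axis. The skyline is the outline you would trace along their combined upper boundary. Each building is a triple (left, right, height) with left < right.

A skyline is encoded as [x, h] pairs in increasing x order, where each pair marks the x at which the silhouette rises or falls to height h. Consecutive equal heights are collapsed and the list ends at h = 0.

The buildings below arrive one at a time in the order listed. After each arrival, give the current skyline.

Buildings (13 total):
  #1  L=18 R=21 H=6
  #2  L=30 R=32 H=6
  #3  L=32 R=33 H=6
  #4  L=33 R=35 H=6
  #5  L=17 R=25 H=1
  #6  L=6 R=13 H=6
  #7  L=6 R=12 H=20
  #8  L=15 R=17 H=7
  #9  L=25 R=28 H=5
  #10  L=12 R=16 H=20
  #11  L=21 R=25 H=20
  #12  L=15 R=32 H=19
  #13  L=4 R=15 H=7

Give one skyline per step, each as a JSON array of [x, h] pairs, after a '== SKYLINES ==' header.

== SKYLINES ==
[[18,6],[21,0]]
[[18,6],[21,0],[30,6],[32,0]]
[[18,6],[21,0],[30,6],[33,0]]
[[18,6],[21,0],[30,6],[35,0]]
[[17,1],[18,6],[21,1],[25,0],[30,6],[35,0]]
[[6,6],[13,0],[17,1],[18,6],[21,1],[25,0],[30,6],[35,0]]
[[6,20],[12,6],[13,0],[17,1],[18,6],[21,1],[25,0],[30,6],[35,0]]
[[6,20],[12,6],[13,0],[15,7],[17,1],[18,6],[21,1],[25,0],[30,6],[35,0]]
[[6,20],[12,6],[13,0],[15,7],[17,1],[18,6],[21,1],[25,5],[28,0],[30,6],[35,0]]
[[6,20],[16,7],[17,1],[18,6],[21,1],[25,5],[28,0],[30,6],[35,0]]
[[6,20],[16,7],[17,1],[18,6],[21,20],[25,5],[28,0],[30,6],[35,0]]
[[6,20],[16,19],[21,20],[25,19],[32,6],[35,0]]
[[4,7],[6,20],[16,19],[21,20],[25,19],[32,6],[35,0]]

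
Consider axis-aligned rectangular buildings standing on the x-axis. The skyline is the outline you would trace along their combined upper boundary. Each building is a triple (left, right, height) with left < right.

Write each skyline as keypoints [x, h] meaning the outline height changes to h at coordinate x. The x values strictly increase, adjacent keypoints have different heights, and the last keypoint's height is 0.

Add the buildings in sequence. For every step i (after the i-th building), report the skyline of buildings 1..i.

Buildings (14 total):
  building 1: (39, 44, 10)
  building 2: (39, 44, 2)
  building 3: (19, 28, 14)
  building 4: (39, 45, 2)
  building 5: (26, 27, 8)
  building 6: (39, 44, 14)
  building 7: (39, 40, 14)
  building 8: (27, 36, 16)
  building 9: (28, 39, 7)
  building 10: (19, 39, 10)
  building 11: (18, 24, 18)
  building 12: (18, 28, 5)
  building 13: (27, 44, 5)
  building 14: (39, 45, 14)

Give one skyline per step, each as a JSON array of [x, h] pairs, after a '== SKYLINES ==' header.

== SKYLINES ==
[[39,10],[44,0]]
[[39,10],[44,0]]
[[19,14],[28,0],[39,10],[44,0]]
[[19,14],[28,0],[39,10],[44,2],[45,0]]
[[19,14],[28,0],[39,10],[44,2],[45,0]]
[[19,14],[28,0],[39,14],[44,2],[45,0]]
[[19,14],[28,0],[39,14],[44,2],[45,0]]
[[19,14],[27,16],[36,0],[39,14],[44,2],[45,0]]
[[19,14],[27,16],[36,7],[39,14],[44,2],[45,0]]
[[19,14],[27,16],[36,10],[39,14],[44,2],[45,0]]
[[18,18],[24,14],[27,16],[36,10],[39,14],[44,2],[45,0]]
[[18,18],[24,14],[27,16],[36,10],[39,14],[44,2],[45,0]]
[[18,18],[24,14],[27,16],[36,10],[39,14],[44,2],[45,0]]
[[18,18],[24,14],[27,16],[36,10],[39,14],[45,0]]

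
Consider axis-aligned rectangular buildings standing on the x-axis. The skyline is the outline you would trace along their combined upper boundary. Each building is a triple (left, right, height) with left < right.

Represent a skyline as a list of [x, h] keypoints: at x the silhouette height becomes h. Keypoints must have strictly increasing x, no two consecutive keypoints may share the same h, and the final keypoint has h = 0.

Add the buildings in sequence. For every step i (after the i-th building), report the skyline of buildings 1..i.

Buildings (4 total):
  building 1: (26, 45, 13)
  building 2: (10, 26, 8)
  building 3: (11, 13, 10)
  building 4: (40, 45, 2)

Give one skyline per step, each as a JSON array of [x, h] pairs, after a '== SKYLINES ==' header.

== SKYLINES ==
[[26,13],[45,0]]
[[10,8],[26,13],[45,0]]
[[10,8],[11,10],[13,8],[26,13],[45,0]]
[[10,8],[11,10],[13,8],[26,13],[45,0]]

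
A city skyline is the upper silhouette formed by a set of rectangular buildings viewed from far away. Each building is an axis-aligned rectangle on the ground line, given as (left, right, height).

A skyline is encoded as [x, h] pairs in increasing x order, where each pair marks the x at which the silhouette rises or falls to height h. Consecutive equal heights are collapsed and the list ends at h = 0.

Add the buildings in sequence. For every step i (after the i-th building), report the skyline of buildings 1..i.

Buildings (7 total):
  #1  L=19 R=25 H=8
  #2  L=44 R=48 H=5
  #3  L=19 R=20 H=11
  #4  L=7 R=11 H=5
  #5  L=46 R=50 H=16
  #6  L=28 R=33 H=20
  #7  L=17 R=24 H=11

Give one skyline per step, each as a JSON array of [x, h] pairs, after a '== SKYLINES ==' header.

== SKYLINES ==
[[19,8],[25,0]]
[[19,8],[25,0],[44,5],[48,0]]
[[19,11],[20,8],[25,0],[44,5],[48,0]]
[[7,5],[11,0],[19,11],[20,8],[25,0],[44,5],[48,0]]
[[7,5],[11,0],[19,11],[20,8],[25,0],[44,5],[46,16],[50,0]]
[[7,5],[11,0],[19,11],[20,8],[25,0],[28,20],[33,0],[44,5],[46,16],[50,0]]
[[7,5],[11,0],[17,11],[24,8],[25,0],[28,20],[33,0],[44,5],[46,16],[50,0]]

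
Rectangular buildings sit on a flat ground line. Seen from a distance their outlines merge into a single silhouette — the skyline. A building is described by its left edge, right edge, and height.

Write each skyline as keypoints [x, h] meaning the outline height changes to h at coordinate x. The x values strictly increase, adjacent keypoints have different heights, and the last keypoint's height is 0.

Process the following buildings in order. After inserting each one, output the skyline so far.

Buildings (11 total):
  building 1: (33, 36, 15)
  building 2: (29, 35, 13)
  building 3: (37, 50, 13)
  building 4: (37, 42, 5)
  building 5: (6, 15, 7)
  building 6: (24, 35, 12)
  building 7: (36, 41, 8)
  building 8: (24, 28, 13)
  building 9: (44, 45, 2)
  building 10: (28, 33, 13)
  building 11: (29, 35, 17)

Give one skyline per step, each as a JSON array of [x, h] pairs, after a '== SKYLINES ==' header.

== SKYLINES ==
[[33,15],[36,0]]
[[29,13],[33,15],[36,0]]
[[29,13],[33,15],[36,0],[37,13],[50,0]]
[[29,13],[33,15],[36,0],[37,13],[50,0]]
[[6,7],[15,0],[29,13],[33,15],[36,0],[37,13],[50,0]]
[[6,7],[15,0],[24,12],[29,13],[33,15],[36,0],[37,13],[50,0]]
[[6,7],[15,0],[24,12],[29,13],[33,15],[36,8],[37,13],[50,0]]
[[6,7],[15,0],[24,13],[28,12],[29,13],[33,15],[36,8],[37,13],[50,0]]
[[6,7],[15,0],[24,13],[28,12],[29,13],[33,15],[36,8],[37,13],[50,0]]
[[6,7],[15,0],[24,13],[33,15],[36,8],[37,13],[50,0]]
[[6,7],[15,0],[24,13],[29,17],[35,15],[36,8],[37,13],[50,0]]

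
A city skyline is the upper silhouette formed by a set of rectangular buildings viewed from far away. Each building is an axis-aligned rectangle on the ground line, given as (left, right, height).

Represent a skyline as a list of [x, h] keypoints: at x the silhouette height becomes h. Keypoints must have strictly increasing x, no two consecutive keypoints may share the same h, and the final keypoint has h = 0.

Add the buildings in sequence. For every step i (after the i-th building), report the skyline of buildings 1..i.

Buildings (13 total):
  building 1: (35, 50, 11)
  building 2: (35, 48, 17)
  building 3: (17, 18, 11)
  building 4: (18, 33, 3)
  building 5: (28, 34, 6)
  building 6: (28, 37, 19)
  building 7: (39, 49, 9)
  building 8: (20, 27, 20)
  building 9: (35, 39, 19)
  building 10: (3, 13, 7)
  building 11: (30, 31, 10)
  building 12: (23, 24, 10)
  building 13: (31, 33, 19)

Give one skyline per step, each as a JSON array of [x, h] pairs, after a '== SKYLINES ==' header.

== SKYLINES ==
[[35,11],[50,0]]
[[35,17],[48,11],[50,0]]
[[17,11],[18,0],[35,17],[48,11],[50,0]]
[[17,11],[18,3],[33,0],[35,17],[48,11],[50,0]]
[[17,11],[18,3],[28,6],[34,0],[35,17],[48,11],[50,0]]
[[17,11],[18,3],[28,19],[37,17],[48,11],[50,0]]
[[17,11],[18,3],[28,19],[37,17],[48,11],[50,0]]
[[17,11],[18,3],[20,20],[27,3],[28,19],[37,17],[48,11],[50,0]]
[[17,11],[18,3],[20,20],[27,3],[28,19],[39,17],[48,11],[50,0]]
[[3,7],[13,0],[17,11],[18,3],[20,20],[27,3],[28,19],[39,17],[48,11],[50,0]]
[[3,7],[13,0],[17,11],[18,3],[20,20],[27,3],[28,19],[39,17],[48,11],[50,0]]
[[3,7],[13,0],[17,11],[18,3],[20,20],[27,3],[28,19],[39,17],[48,11],[50,0]]
[[3,7],[13,0],[17,11],[18,3],[20,20],[27,3],[28,19],[39,17],[48,11],[50,0]]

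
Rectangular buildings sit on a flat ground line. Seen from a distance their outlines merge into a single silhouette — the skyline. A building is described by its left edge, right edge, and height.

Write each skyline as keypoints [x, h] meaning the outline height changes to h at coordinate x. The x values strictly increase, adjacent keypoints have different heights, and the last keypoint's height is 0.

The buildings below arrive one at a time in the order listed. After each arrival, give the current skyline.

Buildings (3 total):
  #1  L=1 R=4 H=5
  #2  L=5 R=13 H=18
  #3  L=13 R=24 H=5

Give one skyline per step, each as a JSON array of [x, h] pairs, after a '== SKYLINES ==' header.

== SKYLINES ==
[[1,5],[4,0]]
[[1,5],[4,0],[5,18],[13,0]]
[[1,5],[4,0],[5,18],[13,5],[24,0]]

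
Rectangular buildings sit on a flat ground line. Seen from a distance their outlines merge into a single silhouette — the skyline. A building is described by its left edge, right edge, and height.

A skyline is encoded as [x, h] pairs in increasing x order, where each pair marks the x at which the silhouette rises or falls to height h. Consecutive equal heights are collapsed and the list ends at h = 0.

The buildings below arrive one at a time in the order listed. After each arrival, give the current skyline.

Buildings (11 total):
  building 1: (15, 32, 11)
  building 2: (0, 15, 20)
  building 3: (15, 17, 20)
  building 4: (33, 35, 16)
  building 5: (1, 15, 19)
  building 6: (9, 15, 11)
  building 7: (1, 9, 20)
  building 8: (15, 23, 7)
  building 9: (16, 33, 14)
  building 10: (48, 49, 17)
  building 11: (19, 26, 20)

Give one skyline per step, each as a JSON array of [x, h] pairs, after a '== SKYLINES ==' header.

== SKYLINES ==
[[15,11],[32,0]]
[[0,20],[15,11],[32,0]]
[[0,20],[17,11],[32,0]]
[[0,20],[17,11],[32,0],[33,16],[35,0]]
[[0,20],[17,11],[32,0],[33,16],[35,0]]
[[0,20],[17,11],[32,0],[33,16],[35,0]]
[[0,20],[17,11],[32,0],[33,16],[35,0]]
[[0,20],[17,11],[32,0],[33,16],[35,0]]
[[0,20],[17,14],[33,16],[35,0]]
[[0,20],[17,14],[33,16],[35,0],[48,17],[49,0]]
[[0,20],[17,14],[19,20],[26,14],[33,16],[35,0],[48,17],[49,0]]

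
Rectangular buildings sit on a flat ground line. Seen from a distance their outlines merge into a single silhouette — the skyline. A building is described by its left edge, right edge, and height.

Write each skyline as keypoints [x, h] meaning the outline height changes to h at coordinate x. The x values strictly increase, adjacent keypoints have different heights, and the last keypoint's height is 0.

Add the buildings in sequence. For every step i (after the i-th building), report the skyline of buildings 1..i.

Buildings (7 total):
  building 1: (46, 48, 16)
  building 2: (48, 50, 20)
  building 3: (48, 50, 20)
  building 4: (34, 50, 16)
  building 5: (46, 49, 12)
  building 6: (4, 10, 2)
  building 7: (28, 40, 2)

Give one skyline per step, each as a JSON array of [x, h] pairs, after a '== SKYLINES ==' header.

== SKYLINES ==
[[46,16],[48,0]]
[[46,16],[48,20],[50,0]]
[[46,16],[48,20],[50,0]]
[[34,16],[48,20],[50,0]]
[[34,16],[48,20],[50,0]]
[[4,2],[10,0],[34,16],[48,20],[50,0]]
[[4,2],[10,0],[28,2],[34,16],[48,20],[50,0]]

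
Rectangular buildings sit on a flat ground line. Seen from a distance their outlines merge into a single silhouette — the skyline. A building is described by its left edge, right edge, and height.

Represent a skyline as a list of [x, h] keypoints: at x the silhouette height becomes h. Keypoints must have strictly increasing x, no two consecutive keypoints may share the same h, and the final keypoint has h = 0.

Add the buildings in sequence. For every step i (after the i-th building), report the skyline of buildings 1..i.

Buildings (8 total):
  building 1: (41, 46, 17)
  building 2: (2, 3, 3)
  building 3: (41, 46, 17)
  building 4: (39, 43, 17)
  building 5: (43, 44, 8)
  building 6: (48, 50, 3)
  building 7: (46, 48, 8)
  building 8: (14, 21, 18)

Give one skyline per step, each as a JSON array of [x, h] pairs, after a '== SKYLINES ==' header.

== SKYLINES ==
[[41,17],[46,0]]
[[2,3],[3,0],[41,17],[46,0]]
[[2,3],[3,0],[41,17],[46,0]]
[[2,3],[3,0],[39,17],[46,0]]
[[2,3],[3,0],[39,17],[46,0]]
[[2,3],[3,0],[39,17],[46,0],[48,3],[50,0]]
[[2,3],[3,0],[39,17],[46,8],[48,3],[50,0]]
[[2,3],[3,0],[14,18],[21,0],[39,17],[46,8],[48,3],[50,0]]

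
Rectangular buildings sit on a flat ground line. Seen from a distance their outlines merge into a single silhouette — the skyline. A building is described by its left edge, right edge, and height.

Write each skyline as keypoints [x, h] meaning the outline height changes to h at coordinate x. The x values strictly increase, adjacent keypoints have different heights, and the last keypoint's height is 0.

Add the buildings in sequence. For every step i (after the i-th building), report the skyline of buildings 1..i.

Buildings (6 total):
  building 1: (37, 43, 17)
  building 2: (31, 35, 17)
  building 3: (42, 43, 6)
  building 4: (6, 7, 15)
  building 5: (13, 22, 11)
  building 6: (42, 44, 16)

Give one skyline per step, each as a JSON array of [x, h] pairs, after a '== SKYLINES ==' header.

== SKYLINES ==
[[37,17],[43,0]]
[[31,17],[35,0],[37,17],[43,0]]
[[31,17],[35,0],[37,17],[43,0]]
[[6,15],[7,0],[31,17],[35,0],[37,17],[43,0]]
[[6,15],[7,0],[13,11],[22,0],[31,17],[35,0],[37,17],[43,0]]
[[6,15],[7,0],[13,11],[22,0],[31,17],[35,0],[37,17],[43,16],[44,0]]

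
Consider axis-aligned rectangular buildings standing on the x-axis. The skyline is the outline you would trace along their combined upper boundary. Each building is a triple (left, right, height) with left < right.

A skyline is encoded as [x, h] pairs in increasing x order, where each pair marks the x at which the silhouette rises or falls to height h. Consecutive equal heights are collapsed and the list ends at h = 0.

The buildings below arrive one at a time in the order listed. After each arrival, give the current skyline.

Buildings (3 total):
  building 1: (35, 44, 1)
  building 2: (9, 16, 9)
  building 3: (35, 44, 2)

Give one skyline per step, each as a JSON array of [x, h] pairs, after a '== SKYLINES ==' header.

== SKYLINES ==
[[35,1],[44,0]]
[[9,9],[16,0],[35,1],[44,0]]
[[9,9],[16,0],[35,2],[44,0]]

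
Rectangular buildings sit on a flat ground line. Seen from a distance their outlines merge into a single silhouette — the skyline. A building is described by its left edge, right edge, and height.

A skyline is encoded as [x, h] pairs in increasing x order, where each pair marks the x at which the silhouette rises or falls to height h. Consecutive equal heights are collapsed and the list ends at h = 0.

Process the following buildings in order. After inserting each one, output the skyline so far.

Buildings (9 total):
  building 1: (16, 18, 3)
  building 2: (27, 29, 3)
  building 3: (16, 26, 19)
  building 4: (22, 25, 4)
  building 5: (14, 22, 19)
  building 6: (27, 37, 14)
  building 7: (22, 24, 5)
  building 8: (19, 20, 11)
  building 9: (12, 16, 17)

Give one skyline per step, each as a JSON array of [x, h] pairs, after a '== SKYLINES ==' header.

== SKYLINES ==
[[16,3],[18,0]]
[[16,3],[18,0],[27,3],[29,0]]
[[16,19],[26,0],[27,3],[29,0]]
[[16,19],[26,0],[27,3],[29,0]]
[[14,19],[26,0],[27,3],[29,0]]
[[14,19],[26,0],[27,14],[37,0]]
[[14,19],[26,0],[27,14],[37,0]]
[[14,19],[26,0],[27,14],[37,0]]
[[12,17],[14,19],[26,0],[27,14],[37,0]]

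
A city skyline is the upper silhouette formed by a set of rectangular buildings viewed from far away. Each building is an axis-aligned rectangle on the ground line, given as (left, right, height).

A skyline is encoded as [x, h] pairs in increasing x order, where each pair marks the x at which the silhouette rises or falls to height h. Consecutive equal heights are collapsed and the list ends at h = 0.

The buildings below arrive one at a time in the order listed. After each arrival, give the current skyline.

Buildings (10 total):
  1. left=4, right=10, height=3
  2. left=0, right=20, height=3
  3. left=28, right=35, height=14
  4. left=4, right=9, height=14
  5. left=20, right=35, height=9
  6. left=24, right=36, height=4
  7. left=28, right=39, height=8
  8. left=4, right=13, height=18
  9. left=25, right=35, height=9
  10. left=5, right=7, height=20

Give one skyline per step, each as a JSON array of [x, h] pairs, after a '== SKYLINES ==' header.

== SKYLINES ==
[[4,3],[10,0]]
[[0,3],[20,0]]
[[0,3],[20,0],[28,14],[35,0]]
[[0,3],[4,14],[9,3],[20,0],[28,14],[35,0]]
[[0,3],[4,14],[9,3],[20,9],[28,14],[35,0]]
[[0,3],[4,14],[9,3],[20,9],[28,14],[35,4],[36,0]]
[[0,3],[4,14],[9,3],[20,9],[28,14],[35,8],[39,0]]
[[0,3],[4,18],[13,3],[20,9],[28,14],[35,8],[39,0]]
[[0,3],[4,18],[13,3],[20,9],[28,14],[35,8],[39,0]]
[[0,3],[4,18],[5,20],[7,18],[13,3],[20,9],[28,14],[35,8],[39,0]]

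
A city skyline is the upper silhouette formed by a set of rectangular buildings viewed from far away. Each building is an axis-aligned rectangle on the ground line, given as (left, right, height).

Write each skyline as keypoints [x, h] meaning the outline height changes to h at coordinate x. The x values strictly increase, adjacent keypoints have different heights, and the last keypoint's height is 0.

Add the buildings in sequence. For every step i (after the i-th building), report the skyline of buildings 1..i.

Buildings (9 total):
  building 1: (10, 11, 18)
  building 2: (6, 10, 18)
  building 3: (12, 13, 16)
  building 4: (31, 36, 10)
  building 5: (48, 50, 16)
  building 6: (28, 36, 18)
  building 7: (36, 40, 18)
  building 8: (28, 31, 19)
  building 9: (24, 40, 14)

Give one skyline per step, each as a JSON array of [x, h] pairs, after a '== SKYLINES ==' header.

== SKYLINES ==
[[10,18],[11,0]]
[[6,18],[11,0]]
[[6,18],[11,0],[12,16],[13,0]]
[[6,18],[11,0],[12,16],[13,0],[31,10],[36,0]]
[[6,18],[11,0],[12,16],[13,0],[31,10],[36,0],[48,16],[50,0]]
[[6,18],[11,0],[12,16],[13,0],[28,18],[36,0],[48,16],[50,0]]
[[6,18],[11,0],[12,16],[13,0],[28,18],[40,0],[48,16],[50,0]]
[[6,18],[11,0],[12,16],[13,0],[28,19],[31,18],[40,0],[48,16],[50,0]]
[[6,18],[11,0],[12,16],[13,0],[24,14],[28,19],[31,18],[40,0],[48,16],[50,0]]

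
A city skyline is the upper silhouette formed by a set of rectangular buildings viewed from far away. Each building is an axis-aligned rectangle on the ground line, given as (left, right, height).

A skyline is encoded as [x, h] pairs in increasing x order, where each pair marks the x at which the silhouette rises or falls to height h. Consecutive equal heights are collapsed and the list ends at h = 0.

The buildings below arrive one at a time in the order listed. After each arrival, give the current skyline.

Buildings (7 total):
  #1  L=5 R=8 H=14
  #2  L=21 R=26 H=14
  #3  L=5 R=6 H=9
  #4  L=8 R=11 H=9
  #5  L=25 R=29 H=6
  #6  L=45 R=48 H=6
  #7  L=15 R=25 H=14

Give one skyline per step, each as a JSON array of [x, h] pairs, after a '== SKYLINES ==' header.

== SKYLINES ==
[[5,14],[8,0]]
[[5,14],[8,0],[21,14],[26,0]]
[[5,14],[8,0],[21,14],[26,0]]
[[5,14],[8,9],[11,0],[21,14],[26,0]]
[[5,14],[8,9],[11,0],[21,14],[26,6],[29,0]]
[[5,14],[8,9],[11,0],[21,14],[26,6],[29,0],[45,6],[48,0]]
[[5,14],[8,9],[11,0],[15,14],[26,6],[29,0],[45,6],[48,0]]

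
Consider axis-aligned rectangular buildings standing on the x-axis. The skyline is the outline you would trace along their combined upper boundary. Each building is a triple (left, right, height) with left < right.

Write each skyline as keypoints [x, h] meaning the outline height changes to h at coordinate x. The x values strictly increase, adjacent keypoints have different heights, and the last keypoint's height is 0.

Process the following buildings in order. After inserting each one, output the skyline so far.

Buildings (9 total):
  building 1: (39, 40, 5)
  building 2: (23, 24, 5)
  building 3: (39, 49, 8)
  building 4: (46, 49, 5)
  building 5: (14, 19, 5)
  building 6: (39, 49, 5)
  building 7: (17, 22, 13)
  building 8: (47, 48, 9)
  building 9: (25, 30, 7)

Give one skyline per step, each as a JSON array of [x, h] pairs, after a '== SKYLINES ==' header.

== SKYLINES ==
[[39,5],[40,0]]
[[23,5],[24,0],[39,5],[40,0]]
[[23,5],[24,0],[39,8],[49,0]]
[[23,5],[24,0],[39,8],[49,0]]
[[14,5],[19,0],[23,5],[24,0],[39,8],[49,0]]
[[14,5],[19,0],[23,5],[24,0],[39,8],[49,0]]
[[14,5],[17,13],[22,0],[23,5],[24,0],[39,8],[49,0]]
[[14,5],[17,13],[22,0],[23,5],[24,0],[39,8],[47,9],[48,8],[49,0]]
[[14,5],[17,13],[22,0],[23,5],[24,0],[25,7],[30,0],[39,8],[47,9],[48,8],[49,0]]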